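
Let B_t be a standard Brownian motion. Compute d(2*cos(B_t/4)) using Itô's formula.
d(2*cos(B_t/4)) = (-cos(B_t/4)/16) dt + (-sin(B_t/4)/2) dB_t

Itô's formula for f(B_t) gives d f(B_t) = f'(B_t) dB_t + (1/2) f''(B_t) dt. Compute derivatives of f(x) = 2*cos(x/4):
  f'(x)  = -sin(x/4)/2
  f''(x) = -cos(x/4)/8
Substitute x = B_t and multiply the f'' term by 1/2:
  drift     = (1/2) * (-cos(x/4)/8) evaluated at B_t = -cos(B_t/4)/16
  diffusion = (-sin(x/4)/2) evaluated at B_t = -sin(B_t/4)/2
Therefore d(2*cos(B_t/4)) = (-cos(B_t/4)/16) dt + (-sin(B_t/4)/2) dB_t.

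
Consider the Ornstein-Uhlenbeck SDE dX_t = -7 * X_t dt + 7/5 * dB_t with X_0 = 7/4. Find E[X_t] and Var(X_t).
E[X_t] = 7*exp(-7*t)/4; Var(X_t) = 7/50 - 7*exp(-14*t)/50

The OU SDE dX = -theta X dt + sigma dB admits the integrating factor exp(theta t): d(exp(theta t) X_t) = sigma exp(theta t) dB_t. Integrating from 0 to t:
  X_t = x_0 * exp(-theta t) + sigma * int_0^t exp(-theta (t-s)) dB_s.
The Itô integral has mean 0 and (by the Itô isometry) variance sigma^2 * int_0^t exp(-2 theta (t - s)) ds = sigma^2 * (1 - exp(-2 theta t)) / (2 theta).
With theta = 7, sigma = 7/5, x_0 = 7/4:
  E[X_t] = 7/4 * exp(-7 t) = 7*exp(-7*t)/4
  Var(X_t) = (7/5)^2 * (1 - exp(-2*7 t)) / (2 * 7) = 7/50 - 7*exp(-14*t)/50.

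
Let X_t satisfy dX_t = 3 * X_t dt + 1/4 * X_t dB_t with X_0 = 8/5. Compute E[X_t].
E[X_t] = 8*exp(3*t)/5

For GBM dX = mu X dt + sigma X dB with X_0 = x_0, apply Itô to Y = log X: dY = (mu - sigma^2/2) dt + sigma dB, so Y_t = log(x_0) + (mu - sigma^2/2) t + sigma B_t and hence X_t = x_0 * exp((mu - sigma^2/2) t + sigma B_t).
With mu = 3, sigma = 1/4, x_0 = 8/5, this gives:
  X_t = 8/5 * exp((95/32) * t + (1/4) * B_t).
Since sigma*B_t ~ Normal(0, sigma^2 t), E[exp(sigma*B_t)] = exp(sigma^2 t / 2); so E[X_t] = x_0 * exp((mu - sigma^2/2) t) * exp(sigma^2 t / 2) = x_0 * exp(mu t) = 8*exp(3*t)/5.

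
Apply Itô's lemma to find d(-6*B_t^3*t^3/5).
d(-6*B_t^3*t^3/5) = (18*B_t*t^2*(-B_t^2 - t)/5) dt + (-18*B_t^2*t^3/5) dB_t

Itô's formula for f(t, x): d f(t, B_t) = (f_t + (1/2) f_xx) dt + f_x dB_t. Compute partials of f(t, x) = -6*t^3*x^3/5:
  f_t(t,x)  = -18*t^2*x^3/5
  f_x(t,x)  = -18*t^3*x^2/5
  f_xx(t,x) = -36*t^3*x/5
Assemble drift = f_t + (1/2) f_xx = 18*t^2*x*(-t - x^2)/5 and diffusion = f_x = -18*t^3*x^2/5. Substituting x = B_t:
  d(-6*B_t^3*t^3/5) = (18*B_t*t^2*(-B_t^2 - t)/5) dt + (-18*B_t^2*t^3/5) dB_t.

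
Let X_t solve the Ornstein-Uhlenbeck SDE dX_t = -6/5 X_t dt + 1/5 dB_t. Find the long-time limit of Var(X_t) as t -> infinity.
lim Var(X_t) = 1/60

The OU SDE dX = -theta X dt + sigma dB admits the integrating factor exp(theta t): d(exp(theta t) X_t) = sigma exp(theta t) dB_t. Integrating from 0 to t gives X_t = x_0 * exp(-theta t) + sigma * int_0^t exp(-theta (t-s)) dB_s for any initial x_0. The Itô integral has variance (by the Itô isometry) sigma^2 * int_0^t exp(-2 theta (t - s)) ds = sigma^2 * (1 - exp(-2 theta t)) / (2 theta), independent of x_0.
With theta = 6/5, sigma = 1/5:
  Var(X_t) = (1/5)^2 * (1 - exp(-2*6/5 t)) / (2 * 6/5) = 1/60 - exp(-12*t/5)/60.
As t -> infinity, exp(-2*6/5 t) -> 0, so the stationary variance is sigma^2 / (2 theta) = 1/60.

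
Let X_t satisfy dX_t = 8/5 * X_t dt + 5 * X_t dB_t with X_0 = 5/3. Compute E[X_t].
E[X_t] = 5*exp(8*t/5)/3

For GBM dX = mu X dt + sigma X dB with X_0 = x_0, apply Itô to Y = log X: dY = (mu - sigma^2/2) dt + sigma dB, so Y_t = log(x_0) + (mu - sigma^2/2) t + sigma B_t and hence X_t = x_0 * exp((mu - sigma^2/2) t + sigma B_t).
With mu = 8/5, sigma = 5, x_0 = 5/3, this gives:
  X_t = 5/3 * exp((-109/10) * t + (5) * B_t).
Since sigma*B_t ~ Normal(0, sigma^2 t), E[exp(sigma*B_t)] = exp(sigma^2 t / 2); so E[X_t] = x_0 * exp((mu - sigma^2/2) t) * exp(sigma^2 t / 2) = x_0 * exp(mu t) = 5*exp(8*t/5)/3.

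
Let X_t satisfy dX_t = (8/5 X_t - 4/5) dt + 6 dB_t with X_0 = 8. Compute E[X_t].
E[X_t] = 15*exp(8*t/5)/2 + 1/2

Taking expectations and using E[dB_t] = 0, the mean m(t) = E[X_t] satisfies the ODE m'(t) = a m(t) + b with m(0) = x_0. With a = 8/5, b = -4/5, x_0 = 8, the solution is
  m(t) = x_0 * exp(a t) + (b/a) * (exp(a t) - 1)
       = 8 * exp((8/5) t) + ((-4/5)/(8/5)) * (exp((8/5) t) - 1)
       = 15*exp(8*t/5)/2 + 1/2.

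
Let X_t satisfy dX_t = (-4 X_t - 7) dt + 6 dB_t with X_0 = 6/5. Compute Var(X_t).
Var(X_t) = 9/2 - 9*exp(-8*t)/2

The variance V(t) = Var(X_t) satisfies V'(t) = 2 a V(t) + c^2 with V(0) = 0 (drift coefficient is linear in X, diffusion is constant). With a = -4, c = 6, the solution is
  V(t) = (c^2 / (2 a)) * (exp(2 a t) - 1)
       = (6^2 / (2*(-4))) * (exp((-8) t) - 1)
       = 9/2 - 9*exp(-8*t)/2.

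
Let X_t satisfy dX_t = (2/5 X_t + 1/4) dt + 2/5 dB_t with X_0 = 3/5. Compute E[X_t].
E[X_t] = 49*exp(2*t/5)/40 - 5/8

Taking expectations and using E[dB_t] = 0, the mean m(t) = E[X_t] satisfies the ODE m'(t) = a m(t) + b with m(0) = x_0. With a = 2/5, b = 1/4, x_0 = 3/5, the solution is
  m(t) = x_0 * exp(a t) + (b/a) * (exp(a t) - 1)
       = (3/5) * exp((2/5) t) + ((1/4)/(2/5)) * (exp((2/5) t) - 1)
       = 49*exp(2*t/5)/40 - 5/8.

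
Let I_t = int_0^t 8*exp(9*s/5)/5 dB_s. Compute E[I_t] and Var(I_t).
E[I_t] = 0; Var(I_t) = 32*exp(18*t/5)/45 - 32/45

The Itô integral of a deterministic integrand f(s) has mean 0 because each increment f(s) * (B_{s+ds} - B_s) has mean 0. By the Itô isometry:
  Var( int_0^t f(s) dB_s ) = E[ (int_0^t f(s) dB_s)^2 ] = int_0^t f(s)^2 ds.
Here f(s) = 8*exp(9*s/5)/5, so f(s)^2 = 64*exp(18*s/5)/25. Integrate:
  int_0^t (64*exp(18*s/5)/25) ds = 32*exp(18*t/5)/45 - 32/45.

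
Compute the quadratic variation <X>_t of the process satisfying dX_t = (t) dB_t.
<X>_t = t^3/3

For an Itô process dX_t = a(t) dt + b(t) dB_t, the quadratic variation is <X>_t = int_0^t b(s)^2 ds (the drift term does not contribute). Here b(s) = s, so
  b(s)^2 = s^2.
Integrating from 0 to t:
  <X>_t = int_0^t (s^2) ds = t^3/3.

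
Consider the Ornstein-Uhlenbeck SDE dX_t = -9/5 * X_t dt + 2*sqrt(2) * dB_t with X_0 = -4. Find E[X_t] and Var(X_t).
E[X_t] = -4*exp(-9*t/5); Var(X_t) = 20/9 - 20*exp(-18*t/5)/9

The OU SDE dX = -theta X dt + sigma dB admits the integrating factor exp(theta t): d(exp(theta t) X_t) = sigma exp(theta t) dB_t. Integrating from 0 to t:
  X_t = x_0 * exp(-theta t) + sigma * int_0^t exp(-theta (t-s)) dB_s.
The Itô integral has mean 0 and (by the Itô isometry) variance sigma^2 * int_0^t exp(-2 theta (t - s)) ds = sigma^2 * (1 - exp(-2 theta t)) / (2 theta).
With theta = 9/5, sigma = 2*sqrt(2), x_0 = -4:
  E[X_t] = -4 * exp(-9/5 t) = -4*exp(-9*t/5)
  Var(X_t) = (2*sqrt(2))^2 * (1 - exp(-2*9/5 t)) / (2 * 9/5) = 20/9 - 20*exp(-18*t/5)/9.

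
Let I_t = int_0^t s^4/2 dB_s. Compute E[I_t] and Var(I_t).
E[I_t] = 0; Var(I_t) = t^9/36

The Itô integral of a deterministic integrand f(s) has mean 0 because each increment f(s) * (B_{s+ds} - B_s) has mean 0. By the Itô isometry:
  Var( int_0^t f(s) dB_s ) = E[ (int_0^t f(s) dB_s)^2 ] = int_0^t f(s)^2 ds.
Here f(s) = s^4/2, so f(s)^2 = s^8/4. Integrate:
  int_0^t (s^8/4) ds = t^9/36.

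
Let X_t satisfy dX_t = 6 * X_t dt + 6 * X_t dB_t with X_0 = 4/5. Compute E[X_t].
E[X_t] = 4*exp(6*t)/5

For GBM dX = mu X dt + sigma X dB with X_0 = x_0, apply Itô to Y = log X: dY = (mu - sigma^2/2) dt + sigma dB, so Y_t = log(x_0) + (mu - sigma^2/2) t + sigma B_t and hence X_t = x_0 * exp((mu - sigma^2/2) t + sigma B_t).
With mu = 6, sigma = 6, x_0 = 4/5, this gives:
  X_t = 4/5 * exp((-12) * t + (6) * B_t).
Since sigma*B_t ~ Normal(0, sigma^2 t), E[exp(sigma*B_t)] = exp(sigma^2 t / 2); so E[X_t] = x_0 * exp((mu - sigma^2/2) t) * exp(sigma^2 t / 2) = x_0 * exp(mu t) = 4*exp(6*t)/5.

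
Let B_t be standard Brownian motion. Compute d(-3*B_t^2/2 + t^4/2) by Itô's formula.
d(-3*B_t^2/2 + t^4/2) = (2*t^3 - 3/2) dt + (-3*B_t) dB_t

Itô's formula for f(t, x): d f(t, B_t) = (f_t + (1/2) f_xx) dt + f_x dB_t. Compute partials of f(t, x) = t^4/2 - 3*x^2/2:
  f_t(t,x)  = 2*t^3
  f_x(t,x)  = -3*x
  f_xx(t,x) = -3
Assemble drift = f_t + (1/2) f_xx = 2*t^3 - 3/2 and diffusion = f_x = -3*x. Substituting x = B_t:
  d(-3*B_t^2/2 + t^4/2) = (2*t^3 - 3/2) dt + (-3*B_t) dB_t.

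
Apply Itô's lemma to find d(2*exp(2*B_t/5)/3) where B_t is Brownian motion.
d(2*exp(2*B_t/5)/3) = (4*exp(2*B_t/5)/75) dt + (4*exp(2*B_t/5)/15) dB_t

Itô's formula for f(B_t) gives d f(B_t) = f'(B_t) dB_t + (1/2) f''(B_t) dt. Compute derivatives of f(x) = 2*exp(2*x/5)/3:
  f'(x)  = 4*exp(2*x/5)/15
  f''(x) = 8*exp(2*x/5)/75
Substitute x = B_t and multiply the f'' term by 1/2:
  drift     = (1/2) * (8*exp(2*x/5)/75) evaluated at B_t = 4*exp(2*B_t/5)/75
  diffusion = (4*exp(2*x/5)/15) evaluated at B_t = 4*exp(2*B_t/5)/15
Therefore d(2*exp(2*B_t/5)/3) = (4*exp(2*B_t/5)/75) dt + (4*exp(2*B_t/5)/15) dB_t.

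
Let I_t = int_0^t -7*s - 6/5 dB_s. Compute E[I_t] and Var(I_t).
E[I_t] = 0; Var(I_t) = t*(1225*t^2 + 630*t + 108)/75

The Itô integral of a deterministic integrand f(s) has mean 0 because each increment f(s) * (B_{s+ds} - B_s) has mean 0. By the Itô isometry:
  Var( int_0^t f(s) dB_s ) = E[ (int_0^t f(s) dB_s)^2 ] = int_0^t f(s)^2 ds.
Here f(s) = -7*s - 6/5, so f(s)^2 = (35*s + 6)^2/25. Integrate:
  int_0^t ((35*s + 6)^2/25) ds = t*(1225*t^2 + 630*t + 108)/75.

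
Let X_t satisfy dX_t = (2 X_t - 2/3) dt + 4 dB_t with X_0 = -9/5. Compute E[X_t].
E[X_t] = 1/3 - 32*exp(2*t)/15

Taking expectations and using E[dB_t] = 0, the mean m(t) = E[X_t] satisfies the ODE m'(t) = a m(t) + b with m(0) = x_0. With a = 2, b = -2/3, x_0 = -9/5, the solution is
  m(t) = x_0 * exp(a t) + (b/a) * (exp(a t) - 1)
       = (-9/5) * exp(2 t) + ((-2/3)/2) * (exp(2 t) - 1)
       = 1/3 - 32*exp(2*t)/15.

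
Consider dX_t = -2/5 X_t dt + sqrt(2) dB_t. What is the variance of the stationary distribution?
lim Var(X_t) = 5/2

The OU SDE dX = -theta X dt + sigma dB admits the integrating factor exp(theta t): d(exp(theta t) X_t) = sigma exp(theta t) dB_t. Integrating from 0 to t gives X_t = x_0 * exp(-theta t) + sigma * int_0^t exp(-theta (t-s)) dB_s for any initial x_0. The Itô integral has variance (by the Itô isometry) sigma^2 * int_0^t exp(-2 theta (t - s)) ds = sigma^2 * (1 - exp(-2 theta t)) / (2 theta), independent of x_0.
With theta = 2/5, sigma = sqrt(2):
  Var(X_t) = (sqrt(2))^2 * (1 - exp(-2*2/5 t)) / (2 * 2/5) = 5/2 - 5*exp(-4*t/5)/2.
As t -> infinity, exp(-2*2/5 t) -> 0, so the stationary variance is sigma^2 / (2 theta) = 5/2.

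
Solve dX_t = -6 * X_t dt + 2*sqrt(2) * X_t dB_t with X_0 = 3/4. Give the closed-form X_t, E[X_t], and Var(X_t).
X_t = 3/4 * exp((-10) t + (2*sqrt(2)) B_t); E[X_t] = 3*exp(-6*t)/4; Var(X_t) = (9*exp(8*t) - 9)*exp(-12*t)/16

For GBM dX = mu X dt + sigma X dB with X_0 = x_0, apply Itô to Y = log X: dY = (mu - sigma^2/2) dt + sigma dB, so Y_t = log(x_0) + (mu - sigma^2/2) t + sigma B_t and hence X_t = x_0 * exp((mu - sigma^2/2) t + sigma B_t).
With mu = -6, sigma = 2*sqrt(2), x_0 = 3/4, this gives:
  X_t = 3/4 * exp((-10) * t + (2*sqrt(2)) * B_t).
Since sigma*B_t ~ Normal(0, sigma^2 t), E[exp(sigma*B_t)] = exp(sigma^2 t / 2); so E[X_t] = x_0 * exp((mu - sigma^2/2) t) * exp(sigma^2 t / 2) = x_0 * exp(mu t) = 3*exp(-6*t)/4.
Var(X_t) = E[X_t^2] - (E[X_t])^2 = x_0^2 * exp(2 mu t) * (exp(sigma^2 t) - 1) = (9*exp(8*t) - 9)*exp(-12*t)/16.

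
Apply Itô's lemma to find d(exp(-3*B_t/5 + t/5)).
d(exp(-3*B_t/5 + t/5)) = (19*exp(-3*B_t/5 + t/5)/50) dt + (-3*exp(-3*B_t/5 + t/5)/5) dB_t

Itô's formula for f(t, x): d f(t, B_t) = (f_t + (1/2) f_xx) dt + f_x dB_t. Compute partials of f(t, x) = exp(t/5 - 3*x/5):
  f_t(t,x)  = exp(t/5 - 3*x/5)/5
  f_x(t,x)  = -3*exp(t/5 - 3*x/5)/5
  f_xx(t,x) = 9*exp(t/5 - 3*x/5)/25
Assemble drift = f_t + (1/2) f_xx = 19*exp(t/5 - 3*x/5)/50 and diffusion = f_x = -3*exp(t/5 - 3*x/5)/5. Substituting x = B_t:
  d(exp(-3*B_t/5 + t/5)) = (19*exp(-3*B_t/5 + t/5)/50) dt + (-3*exp(-3*B_t/5 + t/5)/5) dB_t.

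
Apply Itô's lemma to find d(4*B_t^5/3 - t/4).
d(4*B_t^5/3 - t/4) = (40*B_t^3/3 - 1/4) dt + (20*B_t^4/3) dB_t

Itô's formula for f(t, x): d f(t, B_t) = (f_t + (1/2) f_xx) dt + f_x dB_t. Compute partials of f(t, x) = -t/4 + 4*x^5/3:
  f_t(t,x)  = -1/4
  f_x(t,x)  = 20*x^4/3
  f_xx(t,x) = 80*x^3/3
Assemble drift = f_t + (1/2) f_xx = 40*x^3/3 - 1/4 and diffusion = f_x = 20*x^4/3. Substituting x = B_t:
  d(4*B_t^5/3 - t/4) = (40*B_t^3/3 - 1/4) dt + (20*B_t^4/3) dB_t.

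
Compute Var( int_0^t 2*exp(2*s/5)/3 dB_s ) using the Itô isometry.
Var = 5*exp(4*t/5)/9 - 5/9

The Itô integral of a deterministic integrand f(s) has mean 0 because each increment f(s) * (B_{s+ds} - B_s) has mean 0. By the Itô isometry:
  Var( int_0^t f(s) dB_s ) = E[ (int_0^t f(s) dB_s)^2 ] = int_0^t f(s)^2 ds.
Here f(s) = 2*exp(2*s/5)/3, so f(s)^2 = 4*exp(4*s/5)/9. Integrate:
  int_0^t (4*exp(4*s/5)/9) ds = 5*exp(4*t/5)/9 - 5/9.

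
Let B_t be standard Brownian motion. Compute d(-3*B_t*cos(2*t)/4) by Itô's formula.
d(-3*B_t*cos(2*t)/4) = (3*B_t*sin(2*t)/2) dt + (-3*cos(2*t)/4) dB_t

Itô's formula for f(t, x): d f(t, B_t) = (f_t + (1/2) f_xx) dt + f_x dB_t. Compute partials of f(t, x) = -3*x*cos(2*t)/4:
  f_t(t,x)  = 3*x*sin(2*t)/2
  f_x(t,x)  = -3*cos(2*t)/4
  f_xx(t,x) = 0
Assemble drift = f_t + (1/2) f_xx = 3*x*sin(2*t)/2 and diffusion = f_x = -3*cos(2*t)/4. Substituting x = B_t:
  d(-3*B_t*cos(2*t)/4) = (3*B_t*sin(2*t)/2) dt + (-3*cos(2*t)/4) dB_t.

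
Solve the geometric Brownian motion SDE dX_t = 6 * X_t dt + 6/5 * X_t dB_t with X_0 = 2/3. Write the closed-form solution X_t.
X_t = 2/3 * exp((132/25) * t + (6/5) * B_t)

For GBM dX = mu X dt + sigma X dB with X_0 = x_0, apply Itô to Y = log X: dY = (mu - sigma^2/2) dt + sigma dB, so Y_t = log(x_0) + (mu - sigma^2/2) t + sigma B_t and hence X_t = x_0 * exp((mu - sigma^2/2) t + sigma B_t).
With mu = 6, sigma = 6/5, x_0 = 2/3, this gives:
  X_t = 2/3 * exp((132/25) * t + (6/5) * B_t).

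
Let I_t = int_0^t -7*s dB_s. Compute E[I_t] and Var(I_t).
E[I_t] = 0; Var(I_t) = 49*t^3/3

The Itô integral of a deterministic integrand f(s) has mean 0 because each increment f(s) * (B_{s+ds} - B_s) has mean 0. By the Itô isometry:
  Var( int_0^t f(s) dB_s ) = E[ (int_0^t f(s) dB_s)^2 ] = int_0^t f(s)^2 ds.
Here f(s) = -7*s, so f(s)^2 = 49*s^2. Integrate:
  int_0^t (49*s^2) ds = 49*t^3/3.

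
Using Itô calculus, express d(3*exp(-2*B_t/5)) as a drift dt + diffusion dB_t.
d(3*exp(-2*B_t/5)) = (6*exp(-2*B_t/5)/25) dt + (-6*exp(-2*B_t/5)/5) dB_t

Itô's formula for f(B_t) gives d f(B_t) = f'(B_t) dB_t + (1/2) f''(B_t) dt. Compute derivatives of f(x) = 3*exp(-2*x/5):
  f'(x)  = -6*exp(-2*x/5)/5
  f''(x) = 12*exp(-2*x/5)/25
Substitute x = B_t and multiply the f'' term by 1/2:
  drift     = (1/2) * (12*exp(-2*x/5)/25) evaluated at B_t = 6*exp(-2*B_t/5)/25
  diffusion = (-6*exp(-2*x/5)/5) evaluated at B_t = -6*exp(-2*B_t/5)/5
Therefore d(3*exp(-2*B_t/5)) = (6*exp(-2*B_t/5)/25) dt + (-6*exp(-2*B_t/5)/5) dB_t.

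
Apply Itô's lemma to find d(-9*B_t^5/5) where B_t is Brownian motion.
d(-9*B_t^5/5) = (-18*B_t^3) dt + (-9*B_t^4) dB_t

Itô's formula for f(B_t) gives d f(B_t) = f'(B_t) dB_t + (1/2) f''(B_t) dt. Compute derivatives of f(x) = -9*x^5/5:
  f'(x)  = -9*x^4
  f''(x) = -36*x^3
Substitute x = B_t and multiply the f'' term by 1/2:
  drift     = (1/2) * (-36*x^3) evaluated at B_t = -18*B_t^3
  diffusion = (-9*x^4) evaluated at B_t = -9*B_t^4
Therefore d(-9*B_t^5/5) = (-18*B_t^3) dt + (-9*B_t^4) dB_t.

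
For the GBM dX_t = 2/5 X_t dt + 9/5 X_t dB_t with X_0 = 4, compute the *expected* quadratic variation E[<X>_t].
E[<X>_t] = 1296*exp(101*t/25)/101 - 1296/101

<X>_t = int_0^t ((9/5) * X_s)^2 ds. Taking expectation inside the integral: E[<X>_t] = (9/5)^2 * int_0^t E[X_s^2] ds. For GBM, E[X_s^2] = x_0^2 * exp((2 mu + sigma^2) s). Integrating:
  E[<X>_t] = (9/5)^2 * 4^2 * (exp((2*(2/5) + (9/5)^2) t) - 1) / (2*(2/5) + (9/5)^2)
           = (9/5)^2 * 4^2 * (exp((101/25) t) - 1) / (101/25) = 1296*exp(101*t/25)/101 - 1296/101.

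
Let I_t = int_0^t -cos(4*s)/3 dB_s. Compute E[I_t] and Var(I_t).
E[I_t] = 0; Var(I_t) = t/18 + sin(4*t)*cos(4*t)/72

The Itô integral of a deterministic integrand f(s) has mean 0 because each increment f(s) * (B_{s+ds} - B_s) has mean 0. By the Itô isometry:
  Var( int_0^t f(s) dB_s ) = E[ (int_0^t f(s) dB_s)^2 ] = int_0^t f(s)^2 ds.
Here f(s) = -cos(4*s)/3, so f(s)^2 = cos(4*s)^2/9. Integrate:
  int_0^t (cos(4*s)^2/9) ds = t/18 + sin(4*t)*cos(4*t)/72.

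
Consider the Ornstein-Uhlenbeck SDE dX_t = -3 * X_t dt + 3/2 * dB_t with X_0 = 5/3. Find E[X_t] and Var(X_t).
E[X_t] = 5*exp(-3*t)/3; Var(X_t) = 3/8 - 3*exp(-6*t)/8

The OU SDE dX = -theta X dt + sigma dB admits the integrating factor exp(theta t): d(exp(theta t) X_t) = sigma exp(theta t) dB_t. Integrating from 0 to t:
  X_t = x_0 * exp(-theta t) + sigma * int_0^t exp(-theta (t-s)) dB_s.
The Itô integral has mean 0 and (by the Itô isometry) variance sigma^2 * int_0^t exp(-2 theta (t - s)) ds = sigma^2 * (1 - exp(-2 theta t)) / (2 theta).
With theta = 3, sigma = 3/2, x_0 = 5/3:
  E[X_t] = 5/3 * exp(-3 t) = 5*exp(-3*t)/3
  Var(X_t) = (3/2)^2 * (1 - exp(-2*3 t)) / (2 * 3) = 3/8 - 3*exp(-6*t)/8.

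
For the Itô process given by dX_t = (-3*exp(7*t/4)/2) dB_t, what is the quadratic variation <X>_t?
<X>_t = 9*exp(7*t/2)/14 - 9/14

For an Itô process dX_t = a(t) dt + b(t) dB_t, the quadratic variation is <X>_t = int_0^t b(s)^2 ds (the drift term does not contribute). Here b(s) = -3*exp(7*s/4)/2, so
  b(s)^2 = 9*exp(7*s/2)/4.
Integrating from 0 to t:
  <X>_t = int_0^t (9*exp(7*s/2)/4) ds = 9*exp(7*t/2)/14 - 9/14.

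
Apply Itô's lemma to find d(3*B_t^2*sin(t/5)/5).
d(3*B_t^2*sin(t/5)/5) = (3*B_t^2*cos(t/5)/25 + 3*sin(t/5)/5) dt + (6*B_t*sin(t/5)/5) dB_t

Itô's formula for f(t, x): d f(t, B_t) = (f_t + (1/2) f_xx) dt + f_x dB_t. Compute partials of f(t, x) = 3*x^2*sin(t/5)/5:
  f_t(t,x)  = 3*x^2*cos(t/5)/25
  f_x(t,x)  = 6*x*sin(t/5)/5
  f_xx(t,x) = 6*sin(t/5)/5
Assemble drift = f_t + (1/2) f_xx = 3*x^2*cos(t/5)/25 + 3*sin(t/5)/5 and diffusion = f_x = 6*x*sin(t/5)/5. Substituting x = B_t:
  d(3*B_t^2*sin(t/5)/5) = (3*B_t^2*cos(t/5)/25 + 3*sin(t/5)/5) dt + (6*B_t*sin(t/5)/5) dB_t.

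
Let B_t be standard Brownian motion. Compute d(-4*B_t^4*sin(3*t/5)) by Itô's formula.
d(-4*B_t^4*sin(3*t/5)) = (-12*B_t^2*(B_t^2*cos(3*t/5) + 10*sin(3*t/5))/5) dt + (-16*B_t^3*sin(3*t/5)) dB_t

Itô's formula for f(t, x): d f(t, B_t) = (f_t + (1/2) f_xx) dt + f_x dB_t. Compute partials of f(t, x) = -4*x^4*sin(3*t/5):
  f_t(t,x)  = -12*x^4*cos(3*t/5)/5
  f_x(t,x)  = -16*x^3*sin(3*t/5)
  f_xx(t,x) = -48*x^2*sin(3*t/5)
Assemble drift = f_t + (1/2) f_xx = -12*x^2*(x^2*cos(3*t/5) + 10*sin(3*t/5))/5 and diffusion = f_x = -16*x^3*sin(3*t/5). Substituting x = B_t:
  d(-4*B_t^4*sin(3*t/5)) = (-12*B_t^2*(B_t^2*cos(3*t/5) + 10*sin(3*t/5))/5) dt + (-16*B_t^3*sin(3*t/5)) dB_t.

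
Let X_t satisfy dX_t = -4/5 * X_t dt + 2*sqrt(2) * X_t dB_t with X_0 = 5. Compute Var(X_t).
Var(X_t) = (25*exp(8*t) - 25)*exp(-8*t/5)

For GBM dX = mu X dt + sigma X dB with X_0 = x_0, apply Itô to Y = log X: dY = (mu - sigma^2/2) dt + sigma dB, so Y_t = log(x_0) + (mu - sigma^2/2) t + sigma B_t and hence X_t = x_0 * exp((mu - sigma^2/2) t + sigma B_t).
With mu = -4/5, sigma = 2*sqrt(2), x_0 = 5, this gives:
  X_t = 5 * exp((-24/5) * t + (2*sqrt(2)) * B_t).
Since sigma*B_t ~ Normal(0, sigma^2 t), E[exp(sigma*B_t)] = exp(sigma^2 t / 2); so E[X_t] = x_0 * exp((mu - sigma^2/2) t) * exp(sigma^2 t / 2) = x_0 * exp(mu t) = 5*exp(-4*t/5).
Var(X_t) = E[X_t^2] - (E[X_t])^2 = x_0^2 * exp(2 mu t) * (exp(sigma^2 t) - 1) = (25*exp(8*t) - 25)*exp(-8*t/5).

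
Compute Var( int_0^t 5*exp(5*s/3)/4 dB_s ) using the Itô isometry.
Var = 15*exp(10*t/3)/32 - 15/32

The Itô integral of a deterministic integrand f(s) has mean 0 because each increment f(s) * (B_{s+ds} - B_s) has mean 0. By the Itô isometry:
  Var( int_0^t f(s) dB_s ) = E[ (int_0^t f(s) dB_s)^2 ] = int_0^t f(s)^2 ds.
Here f(s) = 5*exp(5*s/3)/4, so f(s)^2 = 25*exp(10*s/3)/16. Integrate:
  int_0^t (25*exp(10*s/3)/16) ds = 15*exp(10*t/3)/32 - 15/32.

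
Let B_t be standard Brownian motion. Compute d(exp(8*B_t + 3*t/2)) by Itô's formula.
d(exp(8*B_t + 3*t/2)) = (67*exp(8*B_t + 3*t/2)/2) dt + (8*exp(8*B_t + 3*t/2)) dB_t

Itô's formula for f(t, x): d f(t, B_t) = (f_t + (1/2) f_xx) dt + f_x dB_t. Compute partials of f(t, x) = exp(3*t/2 + 8*x):
  f_t(t,x)  = 3*exp(3*t/2 + 8*x)/2
  f_x(t,x)  = 8*exp(3*t/2 + 8*x)
  f_xx(t,x) = 64*exp(3*t/2 + 8*x)
Assemble drift = f_t + (1/2) f_xx = 67*exp(3*t/2 + 8*x)/2 and diffusion = f_x = 8*exp(3*t/2 + 8*x). Substituting x = B_t:
  d(exp(8*B_t + 3*t/2)) = (67*exp(8*B_t + 3*t/2)/2) dt + (8*exp(8*B_t + 3*t/2)) dB_t.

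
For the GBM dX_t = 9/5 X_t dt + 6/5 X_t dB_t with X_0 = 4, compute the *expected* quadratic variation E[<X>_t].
E[<X>_t] = 32*exp(126*t/25)/7 - 32/7

<X>_t = int_0^t ((6/5) * X_s)^2 ds. Taking expectation inside the integral: E[<X>_t] = (6/5)^2 * int_0^t E[X_s^2] ds. For GBM, E[X_s^2] = x_0^2 * exp((2 mu + sigma^2) s). Integrating:
  E[<X>_t] = (6/5)^2 * 4^2 * (exp((2*(9/5) + (6/5)^2) t) - 1) / (2*(9/5) + (6/5)^2)
           = (6/5)^2 * 4^2 * (exp((126/25) t) - 1) / (126/25) = 32*exp(126*t/25)/7 - 32/7.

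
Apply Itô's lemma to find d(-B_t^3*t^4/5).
d(-B_t^3*t^4/5) = (B_t*t^3*(-4*B_t^2 - 3*t)/5) dt + (-3*B_t^2*t^4/5) dB_t

Itô's formula for f(t, x): d f(t, B_t) = (f_t + (1/2) f_xx) dt + f_x dB_t. Compute partials of f(t, x) = -t^4*x^3/5:
  f_t(t,x)  = -4*t^3*x^3/5
  f_x(t,x)  = -3*t^4*x^2/5
  f_xx(t,x) = -6*t^4*x/5
Assemble drift = f_t + (1/2) f_xx = t^3*x*(-3*t - 4*x^2)/5 and diffusion = f_x = -3*t^4*x^2/5. Substituting x = B_t:
  d(-B_t^3*t^4/5) = (B_t*t^3*(-4*B_t^2 - 3*t)/5) dt + (-3*B_t^2*t^4/5) dB_t.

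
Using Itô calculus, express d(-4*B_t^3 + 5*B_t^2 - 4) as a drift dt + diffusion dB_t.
d(-4*B_t^3 + 5*B_t^2 - 4) = (5 - 12*B_t) dt + (2*B_t*(5 - 6*B_t)) dB_t

Itô's formula for f(B_t) gives d f(B_t) = f'(B_t) dB_t + (1/2) f''(B_t) dt. Compute derivatives of f(x) = -4*x^3 + 5*x^2 - 4:
  f'(x)  = 2*x*(5 - 6*x)
  f''(x) = 10 - 24*x
Substitute x = B_t and multiply the f'' term by 1/2:
  drift     = (1/2) * (10 - 24*x) evaluated at B_t = 5 - 12*B_t
  diffusion = (2*x*(5 - 6*x)) evaluated at B_t = 2*B_t*(5 - 6*B_t)
Therefore d(-4*B_t^3 + 5*B_t^2 - 4) = (5 - 12*B_t) dt + (2*B_t*(5 - 6*B_t)) dB_t.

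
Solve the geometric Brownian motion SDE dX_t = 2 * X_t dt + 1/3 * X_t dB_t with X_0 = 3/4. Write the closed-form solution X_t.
X_t = 3/4 * exp((35/18) * t + (1/3) * B_t)

For GBM dX = mu X dt + sigma X dB with X_0 = x_0, apply Itô to Y = log X: dY = (mu - sigma^2/2) dt + sigma dB, so Y_t = log(x_0) + (mu - sigma^2/2) t + sigma B_t and hence X_t = x_0 * exp((mu - sigma^2/2) t + sigma B_t).
With mu = 2, sigma = 1/3, x_0 = 3/4, this gives:
  X_t = 3/4 * exp((35/18) * t + (1/3) * B_t).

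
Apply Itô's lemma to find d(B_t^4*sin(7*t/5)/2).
d(B_t^4*sin(7*t/5)/2) = (B_t^2*(7*B_t^2*cos(7*t/5) + 30*sin(7*t/5))/10) dt + (2*B_t^3*sin(7*t/5)) dB_t

Itô's formula for f(t, x): d f(t, B_t) = (f_t + (1/2) f_xx) dt + f_x dB_t. Compute partials of f(t, x) = x^4*sin(7*t/5)/2:
  f_t(t,x)  = 7*x^4*cos(7*t/5)/10
  f_x(t,x)  = 2*x^3*sin(7*t/5)
  f_xx(t,x) = 6*x^2*sin(7*t/5)
Assemble drift = f_t + (1/2) f_xx = x^2*(7*x^2*cos(7*t/5) + 30*sin(7*t/5))/10 and diffusion = f_x = 2*x^3*sin(7*t/5). Substituting x = B_t:
  d(B_t^4*sin(7*t/5)/2) = (B_t^2*(7*B_t^2*cos(7*t/5) + 30*sin(7*t/5))/10) dt + (2*B_t^3*sin(7*t/5)) dB_t.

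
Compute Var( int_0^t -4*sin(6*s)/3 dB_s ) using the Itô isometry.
Var = 8*t/9 - 2*sin(12*t)/27

The Itô integral of a deterministic integrand f(s) has mean 0 because each increment f(s) * (B_{s+ds} - B_s) has mean 0. By the Itô isometry:
  Var( int_0^t f(s) dB_s ) = E[ (int_0^t f(s) dB_s)^2 ] = int_0^t f(s)^2 ds.
Here f(s) = -4*sin(6*s)/3, so f(s)^2 = 16*sin(6*s)^2/9. Integrate:
  int_0^t (16*sin(6*s)^2/9) ds = 8*t/9 - 2*sin(12*t)/27.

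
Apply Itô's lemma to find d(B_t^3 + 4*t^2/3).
d(B_t^3 + 4*t^2/3) = (3*B_t + 8*t/3) dt + (3*B_t^2) dB_t

Itô's formula for f(t, x): d f(t, B_t) = (f_t + (1/2) f_xx) dt + f_x dB_t. Compute partials of f(t, x) = 4*t^2/3 + x^3:
  f_t(t,x)  = 8*t/3
  f_x(t,x)  = 3*x^2
  f_xx(t,x) = 6*x
Assemble drift = f_t + (1/2) f_xx = 8*t/3 + 3*x and diffusion = f_x = 3*x^2. Substituting x = B_t:
  d(B_t^3 + 4*t^2/3) = (3*B_t + 8*t/3) dt + (3*B_t^2) dB_t.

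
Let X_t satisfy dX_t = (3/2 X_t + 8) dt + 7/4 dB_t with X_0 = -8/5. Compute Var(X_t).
Var(X_t) = 49*exp(3*t)/48 - 49/48

The variance V(t) = Var(X_t) satisfies V'(t) = 2 a V(t) + c^2 with V(0) = 0 (drift coefficient is linear in X, diffusion is constant). With a = 3/2, c = 7/4, the solution is
  V(t) = (c^2 / (2 a)) * (exp(2 a t) - 1)
       = ((7/4)^2 / (2*(3/2))) * (exp(3 t) - 1)
       = 49*exp(3*t)/48 - 49/48.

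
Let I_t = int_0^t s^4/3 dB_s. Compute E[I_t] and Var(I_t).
E[I_t] = 0; Var(I_t) = t^9/81

The Itô integral of a deterministic integrand f(s) has mean 0 because each increment f(s) * (B_{s+ds} - B_s) has mean 0. By the Itô isometry:
  Var( int_0^t f(s) dB_s ) = E[ (int_0^t f(s) dB_s)^2 ] = int_0^t f(s)^2 ds.
Here f(s) = s^4/3, so f(s)^2 = s^8/9. Integrate:
  int_0^t (s^8/9) ds = t^9/81.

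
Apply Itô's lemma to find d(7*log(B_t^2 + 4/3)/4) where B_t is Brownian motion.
d(7*log(B_t^2 + 4/3)/4) = (21*(4 - 3*B_t^2)/(4*(3*B_t^2 + 4)^2)) dt + (21*B_t/(2*(3*B_t^2 + 4))) dB_t

Itô's formula for f(B_t) gives d f(B_t) = f'(B_t) dB_t + (1/2) f''(B_t) dt. Compute derivatives of f(x) = 7*log(x^2 + 4/3)/4:
  f'(x)  = 21*x/(2*(3*x^2 + 4))
  f''(x) = 21*(4 - 3*x^2)/(2*(3*x^2 + 4)^2)
Substitute x = B_t and multiply the f'' term by 1/2:
  drift     = (1/2) * (21*(4 - 3*x^2)/(2*(3*x^2 + 4)^2)) evaluated at B_t = 21*(4 - 3*B_t^2)/(4*(3*B_t^2 + 4)^2)
  diffusion = (21*x/(2*(3*x^2 + 4))) evaluated at B_t = 21*B_t/(2*(3*B_t^2 + 4))
Therefore d(7*log(B_t^2 + 4/3)/4) = (21*(4 - 3*B_t^2)/(4*(3*B_t^2 + 4)^2)) dt + (21*B_t/(2*(3*B_t^2 + 4))) dB_t.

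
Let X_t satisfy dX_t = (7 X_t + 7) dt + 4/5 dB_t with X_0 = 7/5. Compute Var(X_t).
Var(X_t) = 8*exp(14*t)/175 - 8/175

The variance V(t) = Var(X_t) satisfies V'(t) = 2 a V(t) + c^2 with V(0) = 0 (drift coefficient is linear in X, diffusion is constant). With a = 7, c = 4/5, the solution is
  V(t) = (c^2 / (2 a)) * (exp(2 a t) - 1)
       = ((4/5)^2 / (2*7)) * (exp(14 t) - 1)
       = 8*exp(14*t)/175 - 8/175.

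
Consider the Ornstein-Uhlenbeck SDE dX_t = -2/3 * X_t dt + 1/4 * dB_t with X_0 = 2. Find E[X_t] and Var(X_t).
E[X_t] = 2*exp(-2*t/3); Var(X_t) = 3/64 - 3*exp(-4*t/3)/64

The OU SDE dX = -theta X dt + sigma dB admits the integrating factor exp(theta t): d(exp(theta t) X_t) = sigma exp(theta t) dB_t. Integrating from 0 to t:
  X_t = x_0 * exp(-theta t) + sigma * int_0^t exp(-theta (t-s)) dB_s.
The Itô integral has mean 0 and (by the Itô isometry) variance sigma^2 * int_0^t exp(-2 theta (t - s)) ds = sigma^2 * (1 - exp(-2 theta t)) / (2 theta).
With theta = 2/3, sigma = 1/4, x_0 = 2:
  E[X_t] = 2 * exp(-2/3 t) = 2*exp(-2*t/3)
  Var(X_t) = (1/4)^2 * (1 - exp(-2*2/3 t)) / (2 * 2/3) = 3/64 - 3*exp(-4*t/3)/64.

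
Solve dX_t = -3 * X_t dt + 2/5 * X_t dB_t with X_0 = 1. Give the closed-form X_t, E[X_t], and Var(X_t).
X_t = 1 * exp((-77/25) t + (2/5) B_t); E[X_t] = exp(-3*t); Var(X_t) = (exp(4*t/25) - 1)*exp(-6*t)

For GBM dX = mu X dt + sigma X dB with X_0 = x_0, apply Itô to Y = log X: dY = (mu - sigma^2/2) dt + sigma dB, so Y_t = log(x_0) + (mu - sigma^2/2) t + sigma B_t and hence X_t = x_0 * exp((mu - sigma^2/2) t + sigma B_t).
With mu = -3, sigma = 2/5, x_0 = 1, this gives:
  X_t = 1 * exp((-77/25) * t + (2/5) * B_t).
Since sigma*B_t ~ Normal(0, sigma^2 t), E[exp(sigma*B_t)] = exp(sigma^2 t / 2); so E[X_t] = x_0 * exp((mu - sigma^2/2) t) * exp(sigma^2 t / 2) = x_0 * exp(mu t) = exp(-3*t).
Var(X_t) = E[X_t^2] - (E[X_t])^2 = x_0^2 * exp(2 mu t) * (exp(sigma^2 t) - 1) = (exp(4*t/25) - 1)*exp(-6*t).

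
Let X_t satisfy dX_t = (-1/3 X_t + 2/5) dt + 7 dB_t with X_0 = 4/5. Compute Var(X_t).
Var(X_t) = 147/2 - 147*exp(-2*t/3)/2

The variance V(t) = Var(X_t) satisfies V'(t) = 2 a V(t) + c^2 with V(0) = 0 (drift coefficient is linear in X, diffusion is constant). With a = -1/3, c = 7, the solution is
  V(t) = (c^2 / (2 a)) * (exp(2 a t) - 1)
       = (7^2 / (2*(-1/3))) * (exp((-2/3) t) - 1)
       = 147/2 - 147*exp(-2*t/3)/2.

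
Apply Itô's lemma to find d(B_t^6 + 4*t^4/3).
d(B_t^6 + 4*t^4/3) = (15*B_t^4 + 16*t^3/3) dt + (6*B_t^5) dB_t

Itô's formula for f(t, x): d f(t, B_t) = (f_t + (1/2) f_xx) dt + f_x dB_t. Compute partials of f(t, x) = 4*t^4/3 + x^6:
  f_t(t,x)  = 16*t^3/3
  f_x(t,x)  = 6*x^5
  f_xx(t,x) = 30*x^4
Assemble drift = f_t + (1/2) f_xx = 16*t^3/3 + 15*x^4 and diffusion = f_x = 6*x^5. Substituting x = B_t:
  d(B_t^6 + 4*t^4/3) = (15*B_t^4 + 16*t^3/3) dt + (6*B_t^5) dB_t.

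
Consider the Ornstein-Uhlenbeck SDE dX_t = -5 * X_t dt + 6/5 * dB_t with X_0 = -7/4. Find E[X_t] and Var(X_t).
E[X_t] = -7*exp(-5*t)/4; Var(X_t) = 18/125 - 18*exp(-10*t)/125

The OU SDE dX = -theta X dt + sigma dB admits the integrating factor exp(theta t): d(exp(theta t) X_t) = sigma exp(theta t) dB_t. Integrating from 0 to t:
  X_t = x_0 * exp(-theta t) + sigma * int_0^t exp(-theta (t-s)) dB_s.
The Itô integral has mean 0 and (by the Itô isometry) variance sigma^2 * int_0^t exp(-2 theta (t - s)) ds = sigma^2 * (1 - exp(-2 theta t)) / (2 theta).
With theta = 5, sigma = 6/5, x_0 = -7/4:
  E[X_t] = -7/4 * exp(-5 t) = -7*exp(-5*t)/4
  Var(X_t) = (6/5)^2 * (1 - exp(-2*5 t)) / (2 * 5) = 18/125 - 18*exp(-10*t)/125.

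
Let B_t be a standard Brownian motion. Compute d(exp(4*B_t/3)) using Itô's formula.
d(exp(4*B_t/3)) = (8*exp(4*B_t/3)/9) dt + (4*exp(4*B_t/3)/3) dB_t

Itô's formula for f(B_t) gives d f(B_t) = f'(B_t) dB_t + (1/2) f''(B_t) dt. Compute derivatives of f(x) = exp(4*x/3):
  f'(x)  = 4*exp(4*x/3)/3
  f''(x) = 16*exp(4*x/3)/9
Substitute x = B_t and multiply the f'' term by 1/2:
  drift     = (1/2) * (16*exp(4*x/3)/9) evaluated at B_t = 8*exp(4*B_t/3)/9
  diffusion = (4*exp(4*x/3)/3) evaluated at B_t = 4*exp(4*B_t/3)/3
Therefore d(exp(4*B_t/3)) = (8*exp(4*B_t/3)/9) dt + (4*exp(4*B_t/3)/3) dB_t.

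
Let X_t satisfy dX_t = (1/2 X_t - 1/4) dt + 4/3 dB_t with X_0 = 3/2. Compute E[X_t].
E[X_t] = exp(t/2) + 1/2

Taking expectations and using E[dB_t] = 0, the mean m(t) = E[X_t] satisfies the ODE m'(t) = a m(t) + b with m(0) = x_0. With a = 1/2, b = -1/4, x_0 = 3/2, the solution is
  m(t) = x_0 * exp(a t) + (b/a) * (exp(a t) - 1)
       = (3/2) * exp((1/2) t) + ((-1/4)/(1/2)) * (exp((1/2) t) - 1)
       = exp(t/2) + 1/2.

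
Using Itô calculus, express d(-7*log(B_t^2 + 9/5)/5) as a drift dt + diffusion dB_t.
d(-7*log(B_t^2 + 9/5)/5) = (7*(5*B_t^2 - 9)/(5*B_t^2 + 9)^2) dt + (-14*B_t/(5*B_t^2 + 9)) dB_t

Itô's formula for f(B_t) gives d f(B_t) = f'(B_t) dB_t + (1/2) f''(B_t) dt. Compute derivatives of f(x) = -7*log(x^2 + 9/5)/5:
  f'(x)  = -14*x/(5*x^2 + 9)
  f''(x) = 14*(5*x^2 - 9)/(5*x^2 + 9)^2
Substitute x = B_t and multiply the f'' term by 1/2:
  drift     = (1/2) * (14*(5*x^2 - 9)/(5*x^2 + 9)^2) evaluated at B_t = 7*(5*B_t^2 - 9)/(5*B_t^2 + 9)^2
  diffusion = (-14*x/(5*x^2 + 9)) evaluated at B_t = -14*B_t/(5*B_t^2 + 9)
Therefore d(-7*log(B_t^2 + 9/5)/5) = (7*(5*B_t^2 - 9)/(5*B_t^2 + 9)^2) dt + (-14*B_t/(5*B_t^2 + 9)) dB_t.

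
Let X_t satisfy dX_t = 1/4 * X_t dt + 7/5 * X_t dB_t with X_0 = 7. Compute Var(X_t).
Var(X_t) = 49*(exp(49*t/25) - 1)*exp(t/2)

For GBM dX = mu X dt + sigma X dB with X_0 = x_0, apply Itô to Y = log X: dY = (mu - sigma^2/2) dt + sigma dB, so Y_t = log(x_0) + (mu - sigma^2/2) t + sigma B_t and hence X_t = x_0 * exp((mu - sigma^2/2) t + sigma B_t).
With mu = 1/4, sigma = 7/5, x_0 = 7, this gives:
  X_t = 7 * exp((-73/100) * t + (7/5) * B_t).
Since sigma*B_t ~ Normal(0, sigma^2 t), E[exp(sigma*B_t)] = exp(sigma^2 t / 2); so E[X_t] = x_0 * exp((mu - sigma^2/2) t) * exp(sigma^2 t / 2) = x_0 * exp(mu t) = 7*exp(t/4).
Var(X_t) = E[X_t^2] - (E[X_t])^2 = x_0^2 * exp(2 mu t) * (exp(sigma^2 t) - 1) = 49*(exp(49*t/25) - 1)*exp(t/2).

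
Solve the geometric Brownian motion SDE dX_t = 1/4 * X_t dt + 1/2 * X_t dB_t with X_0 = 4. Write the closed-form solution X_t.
X_t = 4 * exp((1/8) * t + (1/2) * B_t)

For GBM dX = mu X dt + sigma X dB with X_0 = x_0, apply Itô to Y = log X: dY = (mu - sigma^2/2) dt + sigma dB, so Y_t = log(x_0) + (mu - sigma^2/2) t + sigma B_t and hence X_t = x_0 * exp((mu - sigma^2/2) t + sigma B_t).
With mu = 1/4, sigma = 1/2, x_0 = 4, this gives:
  X_t = 4 * exp((1/8) * t + (1/2) * B_t).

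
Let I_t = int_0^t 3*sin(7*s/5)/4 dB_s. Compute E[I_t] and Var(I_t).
E[I_t] = 0; Var(I_t) = 9*t/32 - 45*sin(14*t/5)/448

The Itô integral of a deterministic integrand f(s) has mean 0 because each increment f(s) * (B_{s+ds} - B_s) has mean 0. By the Itô isometry:
  Var( int_0^t f(s) dB_s ) = E[ (int_0^t f(s) dB_s)^2 ] = int_0^t f(s)^2 ds.
Here f(s) = 3*sin(7*s/5)/4, so f(s)^2 = 9*sin(7*s/5)^2/16. Integrate:
  int_0^t (9*sin(7*s/5)^2/16) ds = 9*t/32 - 45*sin(14*t/5)/448.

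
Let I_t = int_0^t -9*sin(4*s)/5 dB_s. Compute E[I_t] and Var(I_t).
E[I_t] = 0; Var(I_t) = 81*t/50 - 81*sin(4*t)*cos(4*t)/200

The Itô integral of a deterministic integrand f(s) has mean 0 because each increment f(s) * (B_{s+ds} - B_s) has mean 0. By the Itô isometry:
  Var( int_0^t f(s) dB_s ) = E[ (int_0^t f(s) dB_s)^2 ] = int_0^t f(s)^2 ds.
Here f(s) = -9*sin(4*s)/5, so f(s)^2 = 81*sin(4*s)^2/25. Integrate:
  int_0^t (81*sin(4*s)^2/25) ds = 81*t/50 - 81*sin(4*t)*cos(4*t)/200.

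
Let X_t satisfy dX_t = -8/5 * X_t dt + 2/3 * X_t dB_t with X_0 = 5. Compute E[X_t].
E[X_t] = 5*exp(-8*t/5)

For GBM dX = mu X dt + sigma X dB with X_0 = x_0, apply Itô to Y = log X: dY = (mu - sigma^2/2) dt + sigma dB, so Y_t = log(x_0) + (mu - sigma^2/2) t + sigma B_t and hence X_t = x_0 * exp((mu - sigma^2/2) t + sigma B_t).
With mu = -8/5, sigma = 2/3, x_0 = 5, this gives:
  X_t = 5 * exp((-82/45) * t + (2/3) * B_t).
Since sigma*B_t ~ Normal(0, sigma^2 t), E[exp(sigma*B_t)] = exp(sigma^2 t / 2); so E[X_t] = x_0 * exp((mu - sigma^2/2) t) * exp(sigma^2 t / 2) = x_0 * exp(mu t) = 5*exp(-8*t/5).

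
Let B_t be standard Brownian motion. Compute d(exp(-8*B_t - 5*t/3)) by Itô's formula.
d(exp(-8*B_t - 5*t/3)) = (91*exp(-8*B_t - 5*t/3)/3) dt + (-8*exp(-8*B_t - 5*t/3)) dB_t

Itô's formula for f(t, x): d f(t, B_t) = (f_t + (1/2) f_xx) dt + f_x dB_t. Compute partials of f(t, x) = exp(-5*t/3 - 8*x):
  f_t(t,x)  = -5*exp(-5*t/3 - 8*x)/3
  f_x(t,x)  = -8*exp(-5*t/3 - 8*x)
  f_xx(t,x) = 64*exp(-5*t/3 - 8*x)
Assemble drift = f_t + (1/2) f_xx = 91*exp(-5*t/3 - 8*x)/3 and diffusion = f_x = -8*exp(-5*t/3 - 8*x). Substituting x = B_t:
  d(exp(-8*B_t - 5*t/3)) = (91*exp(-8*B_t - 5*t/3)/3) dt + (-8*exp(-8*B_t - 5*t/3)) dB_t.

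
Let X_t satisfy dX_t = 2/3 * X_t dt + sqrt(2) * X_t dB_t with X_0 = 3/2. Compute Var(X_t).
Var(X_t) = 9*(exp(2*t) - 1)*exp(4*t/3)/4

For GBM dX = mu X dt + sigma X dB with X_0 = x_0, apply Itô to Y = log X: dY = (mu - sigma^2/2) dt + sigma dB, so Y_t = log(x_0) + (mu - sigma^2/2) t + sigma B_t and hence X_t = x_0 * exp((mu - sigma^2/2) t + sigma B_t).
With mu = 2/3, sigma = sqrt(2), x_0 = 3/2, this gives:
  X_t = 3/2 * exp((-1/3) * t + (sqrt(2)) * B_t).
Since sigma*B_t ~ Normal(0, sigma^2 t), E[exp(sigma*B_t)] = exp(sigma^2 t / 2); so E[X_t] = x_0 * exp((mu - sigma^2/2) t) * exp(sigma^2 t / 2) = x_0 * exp(mu t) = 3*exp(2*t/3)/2.
Var(X_t) = E[X_t^2] - (E[X_t])^2 = x_0^2 * exp(2 mu t) * (exp(sigma^2 t) - 1) = 9*(exp(2*t) - 1)*exp(4*t/3)/4.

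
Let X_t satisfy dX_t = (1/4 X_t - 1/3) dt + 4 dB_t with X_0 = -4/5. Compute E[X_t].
E[X_t] = 4/3 - 32*exp(t/4)/15

Taking expectations and using E[dB_t] = 0, the mean m(t) = E[X_t] satisfies the ODE m'(t) = a m(t) + b with m(0) = x_0. With a = 1/4, b = -1/3, x_0 = -4/5, the solution is
  m(t) = x_0 * exp(a t) + (b/a) * (exp(a t) - 1)
       = (-4/5) * exp((1/4) t) + ((-1/3)/(1/4)) * (exp((1/4) t) - 1)
       = 4/3 - 32*exp(t/4)/15.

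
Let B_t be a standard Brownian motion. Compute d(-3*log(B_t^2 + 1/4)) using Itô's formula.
d(-3*log(B_t^2 + 1/4)) = (12*(4*B_t^2 - 1)/(4*B_t^2 + 1)^2) dt + (-24*B_t/(4*B_t^2 + 1)) dB_t

Itô's formula for f(B_t) gives d f(B_t) = f'(B_t) dB_t + (1/2) f''(B_t) dt. Compute derivatives of f(x) = -3*log(x^2 + 1/4):
  f'(x)  = -24*x/(4*x^2 + 1)
  f''(x) = 24*(4*x^2 - 1)/(4*x^2 + 1)^2
Substitute x = B_t and multiply the f'' term by 1/2:
  drift     = (1/2) * (24*(4*x^2 - 1)/(4*x^2 + 1)^2) evaluated at B_t = 12*(4*B_t^2 - 1)/(4*B_t^2 + 1)^2
  diffusion = (-24*x/(4*x^2 + 1)) evaluated at B_t = -24*B_t/(4*B_t^2 + 1)
Therefore d(-3*log(B_t^2 + 1/4)) = (12*(4*B_t^2 - 1)/(4*B_t^2 + 1)^2) dt + (-24*B_t/(4*B_t^2 + 1)) dB_t.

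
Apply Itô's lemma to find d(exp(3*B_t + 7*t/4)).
d(exp(3*B_t + 7*t/4)) = (25*exp(3*B_t + 7*t/4)/4) dt + (3*exp(3*B_t + 7*t/4)) dB_t

Itô's formula for f(t, x): d f(t, B_t) = (f_t + (1/2) f_xx) dt + f_x dB_t. Compute partials of f(t, x) = exp(7*t/4 + 3*x):
  f_t(t,x)  = 7*exp(7*t/4 + 3*x)/4
  f_x(t,x)  = 3*exp(7*t/4 + 3*x)
  f_xx(t,x) = 9*exp(7*t/4 + 3*x)
Assemble drift = f_t + (1/2) f_xx = 25*exp(7*t/4 + 3*x)/4 and diffusion = f_x = 3*exp(7*t/4 + 3*x). Substituting x = B_t:
  d(exp(3*B_t + 7*t/4)) = (25*exp(3*B_t + 7*t/4)/4) dt + (3*exp(3*B_t + 7*t/4)) dB_t.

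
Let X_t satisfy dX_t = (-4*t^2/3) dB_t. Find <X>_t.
<X>_t = 16*t^5/45

For an Itô process dX_t = a(t) dt + b(t) dB_t, the quadratic variation is <X>_t = int_0^t b(s)^2 ds (the drift term does not contribute). Here b(s) = -4*s^2/3, so
  b(s)^2 = 16*s^4/9.
Integrating from 0 to t:
  <X>_t = int_0^t (16*s^4/9) ds = 16*t^5/45.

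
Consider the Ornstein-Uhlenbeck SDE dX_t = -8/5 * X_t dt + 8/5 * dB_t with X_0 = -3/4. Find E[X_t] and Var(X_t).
E[X_t] = -3*exp(-8*t/5)/4; Var(X_t) = 4/5 - 4*exp(-16*t/5)/5

The OU SDE dX = -theta X dt + sigma dB admits the integrating factor exp(theta t): d(exp(theta t) X_t) = sigma exp(theta t) dB_t. Integrating from 0 to t:
  X_t = x_0 * exp(-theta t) + sigma * int_0^t exp(-theta (t-s)) dB_s.
The Itô integral has mean 0 and (by the Itô isometry) variance sigma^2 * int_0^t exp(-2 theta (t - s)) ds = sigma^2 * (1 - exp(-2 theta t)) / (2 theta).
With theta = 8/5, sigma = 8/5, x_0 = -3/4:
  E[X_t] = -3/4 * exp(-8/5 t) = -3*exp(-8*t/5)/4
  Var(X_t) = (8/5)^2 * (1 - exp(-2*8/5 t)) / (2 * 8/5) = 4/5 - 4*exp(-16*t/5)/5.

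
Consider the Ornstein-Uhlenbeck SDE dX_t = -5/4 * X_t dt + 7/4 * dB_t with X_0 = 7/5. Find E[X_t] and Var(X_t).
E[X_t] = 7*exp(-5*t/4)/5; Var(X_t) = 49/40 - 49*exp(-5*t/2)/40

The OU SDE dX = -theta X dt + sigma dB admits the integrating factor exp(theta t): d(exp(theta t) X_t) = sigma exp(theta t) dB_t. Integrating from 0 to t:
  X_t = x_0 * exp(-theta t) + sigma * int_0^t exp(-theta (t-s)) dB_s.
The Itô integral has mean 0 and (by the Itô isometry) variance sigma^2 * int_0^t exp(-2 theta (t - s)) ds = sigma^2 * (1 - exp(-2 theta t)) / (2 theta).
With theta = 5/4, sigma = 7/4, x_0 = 7/5:
  E[X_t] = 7/5 * exp(-5/4 t) = 7*exp(-5*t/4)/5
  Var(X_t) = (7/4)^2 * (1 - exp(-2*5/4 t)) / (2 * 5/4) = 49/40 - 49*exp(-5*t/2)/40.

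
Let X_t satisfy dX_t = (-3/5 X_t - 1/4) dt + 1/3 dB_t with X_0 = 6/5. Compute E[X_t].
E[X_t] = -5/12 + 97*exp(-3*t/5)/60

Taking expectations and using E[dB_t] = 0, the mean m(t) = E[X_t] satisfies the ODE m'(t) = a m(t) + b with m(0) = x_0. With a = -3/5, b = -1/4, x_0 = 6/5, the solution is
  m(t) = x_0 * exp(a t) + (b/a) * (exp(a t) - 1)
       = (6/5) * exp((-3/5) t) + ((-1/4)/(-3/5)) * (exp((-3/5) t) - 1)
       = -5/12 + 97*exp(-3*t/5)/60.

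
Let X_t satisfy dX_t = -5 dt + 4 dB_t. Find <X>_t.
<X>_t = 16*t

For an Itô process dX_t = a(t) dt + b(t) dB_t, the quadratic variation is <X>_t = int_0^t b(s)^2 ds (the drift term does not contribute). Here b(s) = 4, so
  b(s)^2 = 16.
Integrating from 0 to t:
  <X>_t = int_0^t (16) ds = 16*t.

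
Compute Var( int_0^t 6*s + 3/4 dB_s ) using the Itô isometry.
Var = 3*t*(64*t^2 + 24*t + 3)/16

The Itô integral of a deterministic integrand f(s) has mean 0 because each increment f(s) * (B_{s+ds} - B_s) has mean 0. By the Itô isometry:
  Var( int_0^t f(s) dB_s ) = E[ (int_0^t f(s) dB_s)^2 ] = int_0^t f(s)^2 ds.
Here f(s) = 6*s + 3/4, so f(s)^2 = 9*(8*s + 1)^2/16. Integrate:
  int_0^t (9*(8*s + 1)^2/16) ds = 3*t*(64*t^2 + 24*t + 3)/16.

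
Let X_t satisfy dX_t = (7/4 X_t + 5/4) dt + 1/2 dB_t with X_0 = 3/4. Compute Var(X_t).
Var(X_t) = exp(7*t/2)/14 - 1/14

The variance V(t) = Var(X_t) satisfies V'(t) = 2 a V(t) + c^2 with V(0) = 0 (drift coefficient is linear in X, diffusion is constant). With a = 7/4, c = 1/2, the solution is
  V(t) = (c^2 / (2 a)) * (exp(2 a t) - 1)
       = ((1/2)^2 / (2*(7/4))) * (exp((7/2) t) - 1)
       = exp(7*t/2)/14 - 1/14.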